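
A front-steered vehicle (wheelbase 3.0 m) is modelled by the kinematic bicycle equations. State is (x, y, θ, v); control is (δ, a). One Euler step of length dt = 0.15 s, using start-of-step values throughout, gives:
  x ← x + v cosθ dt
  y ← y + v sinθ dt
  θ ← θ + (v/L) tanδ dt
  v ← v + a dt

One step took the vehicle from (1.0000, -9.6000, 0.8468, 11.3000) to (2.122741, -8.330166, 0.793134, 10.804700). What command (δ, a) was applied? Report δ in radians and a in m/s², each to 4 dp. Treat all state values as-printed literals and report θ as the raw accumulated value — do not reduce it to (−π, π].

a = (v'−v)/dt = (-0.495300)/0.15 = -3.3020
Δθ = θ'−θ = -0.053666;  (v·dt/L) = 11.3000·0.15/3.0 = 0.565000
tan δ = Δθ·L/(v·dt) = -0.094984  →  δ = -0.0947

δ = -0.0947, a = -3.3020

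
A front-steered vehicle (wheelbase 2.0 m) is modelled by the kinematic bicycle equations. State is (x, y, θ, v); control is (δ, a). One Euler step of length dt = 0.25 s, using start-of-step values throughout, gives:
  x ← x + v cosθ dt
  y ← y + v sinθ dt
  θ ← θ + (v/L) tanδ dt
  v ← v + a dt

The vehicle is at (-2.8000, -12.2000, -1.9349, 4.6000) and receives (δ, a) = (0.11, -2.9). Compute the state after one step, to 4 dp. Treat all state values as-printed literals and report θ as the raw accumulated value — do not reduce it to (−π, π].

x' = -2.8000 + 4.6000·cos(-1.9349)·0.25 = -3.2095
y' = -12.2000 + 4.6000·sin(-1.9349)·0.25 = -13.2746
θ' = -1.9349 + (4.6000/2.0)·tan(0.11)·0.25 = -1.8714
v' = 4.6000 − 2.9000·0.25 = 3.8750

(-3.2095, -13.2746, -1.8714, 3.8750)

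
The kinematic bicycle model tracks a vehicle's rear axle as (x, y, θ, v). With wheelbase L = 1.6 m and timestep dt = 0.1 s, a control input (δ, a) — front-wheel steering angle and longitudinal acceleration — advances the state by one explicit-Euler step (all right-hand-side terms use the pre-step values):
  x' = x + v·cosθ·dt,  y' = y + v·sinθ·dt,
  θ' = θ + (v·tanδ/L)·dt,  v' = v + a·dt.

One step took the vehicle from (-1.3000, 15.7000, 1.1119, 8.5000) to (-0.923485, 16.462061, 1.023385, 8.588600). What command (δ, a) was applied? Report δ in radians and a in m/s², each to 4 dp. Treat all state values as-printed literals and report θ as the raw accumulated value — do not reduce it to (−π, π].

δ = -0.1651, a = 0.8860

a = (v'−v)/dt = (0.088600)/0.1 = 0.8860
Δθ = θ'−θ = -0.088515;  (v·dt/L) = 8.5000·0.1/1.6 = 0.531250
tan δ = Δθ·L/(v·dt) = -0.166616  →  δ = -0.1651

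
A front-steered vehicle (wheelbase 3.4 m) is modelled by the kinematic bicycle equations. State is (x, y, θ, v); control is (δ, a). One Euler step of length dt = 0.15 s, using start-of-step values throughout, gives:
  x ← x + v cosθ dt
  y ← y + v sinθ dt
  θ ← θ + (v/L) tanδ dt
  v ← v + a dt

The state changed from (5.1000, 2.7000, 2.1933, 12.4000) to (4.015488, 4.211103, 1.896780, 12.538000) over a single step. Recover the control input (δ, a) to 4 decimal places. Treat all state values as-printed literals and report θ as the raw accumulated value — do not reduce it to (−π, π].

a = (v'−v)/dt = (0.138000)/0.15 = 0.9200
Δθ = θ'−θ = -0.296520;  (v·dt/L) = 12.4000·0.15/3.4 = 0.547059
tan δ = Δθ·L/(v·dt) = -0.542026  →  δ = -0.4967

δ = -0.4967, a = 0.9200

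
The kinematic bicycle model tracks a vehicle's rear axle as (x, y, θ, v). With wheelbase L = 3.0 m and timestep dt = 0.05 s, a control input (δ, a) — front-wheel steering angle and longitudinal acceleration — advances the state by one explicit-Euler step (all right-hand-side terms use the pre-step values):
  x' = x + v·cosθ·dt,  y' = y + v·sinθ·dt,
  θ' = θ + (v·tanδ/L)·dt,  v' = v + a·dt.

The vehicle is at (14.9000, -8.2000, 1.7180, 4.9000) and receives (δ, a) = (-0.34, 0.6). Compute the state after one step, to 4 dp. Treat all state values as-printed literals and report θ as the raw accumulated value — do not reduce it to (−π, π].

(14.8641, -7.9576, 1.6891, 4.9300)

x' = 14.9000 + 4.9000·cos(1.7180)·0.05 = 14.8641
y' = -8.2000 + 4.9000·sin(1.7180)·0.05 = -7.9576
θ' = 1.7180 + (4.9000/3.0)·tan(-0.34)·0.05 = 1.6891
v' = 4.9000 + 0.6000·0.05 = 4.9300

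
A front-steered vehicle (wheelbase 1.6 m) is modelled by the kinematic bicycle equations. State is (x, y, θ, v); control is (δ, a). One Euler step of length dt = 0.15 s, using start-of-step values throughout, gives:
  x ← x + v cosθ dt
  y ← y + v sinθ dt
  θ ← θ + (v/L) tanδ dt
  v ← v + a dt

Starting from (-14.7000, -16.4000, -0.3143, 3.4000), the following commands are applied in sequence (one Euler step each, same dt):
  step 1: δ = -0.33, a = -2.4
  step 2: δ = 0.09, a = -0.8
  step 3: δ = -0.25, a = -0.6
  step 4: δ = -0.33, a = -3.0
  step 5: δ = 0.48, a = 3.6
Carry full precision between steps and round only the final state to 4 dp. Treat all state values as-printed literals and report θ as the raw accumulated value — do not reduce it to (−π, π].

after step 1 (δ=-0.33, a=-2.4): (-14.214983, -16.557667, -0.423480, 3.040000)
after step 2 (δ=0.09, a=-0.8): (-13.799264, -16.745053, -0.397760, 2.920000)
after step 3 (δ=-0.25, a=-0.6): (-13.395459, -16.914715, -0.467660, 2.830000)
after step 4 (δ=-0.33, a=-3.0): (-13.016539, -17.106079, -0.558536, 2.380000)
after step 5 (δ=0.48, a=3.6): (-12.713792, -17.295269, -0.442375, 2.920000)

(-12.7138, -17.2953, -0.4424, 2.9200)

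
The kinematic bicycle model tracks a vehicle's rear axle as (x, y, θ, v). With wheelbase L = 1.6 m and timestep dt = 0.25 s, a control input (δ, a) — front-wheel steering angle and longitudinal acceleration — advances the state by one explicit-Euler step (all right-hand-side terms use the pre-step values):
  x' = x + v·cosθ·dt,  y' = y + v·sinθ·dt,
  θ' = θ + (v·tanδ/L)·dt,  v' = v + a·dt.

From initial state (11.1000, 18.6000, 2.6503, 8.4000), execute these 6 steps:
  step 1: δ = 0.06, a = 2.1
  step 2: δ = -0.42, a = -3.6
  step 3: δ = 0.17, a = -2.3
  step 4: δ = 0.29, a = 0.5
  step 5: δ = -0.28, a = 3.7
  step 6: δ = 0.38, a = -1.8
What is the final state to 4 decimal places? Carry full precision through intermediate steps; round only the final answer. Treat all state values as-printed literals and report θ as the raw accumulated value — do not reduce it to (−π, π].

(1.7628, 25.9776, 2.8591, 8.0500)

after step 1 (δ=0.06, a=2.1): (9.248380, 19.590709, 2.729145, 8.925000)
after step 2 (δ=-0.42, a=-3.6): (7.204238, 20.485113, 2.106385, 8.025000)
after step 3 (δ=0.17, a=-2.3): (6.180353, 22.210424, 2.321627, 7.450000)
after step 4 (δ=0.29, a=0.5): (4.909669, 23.572139, 2.668998, 7.575000)
after step 5 (δ=-0.28, a=3.7): (3.223493, 24.434171, 2.328650, 8.500000)
after step 6 (δ=0.38, a=-1.8): (1.762843, 25.977585, 2.859120, 8.050000)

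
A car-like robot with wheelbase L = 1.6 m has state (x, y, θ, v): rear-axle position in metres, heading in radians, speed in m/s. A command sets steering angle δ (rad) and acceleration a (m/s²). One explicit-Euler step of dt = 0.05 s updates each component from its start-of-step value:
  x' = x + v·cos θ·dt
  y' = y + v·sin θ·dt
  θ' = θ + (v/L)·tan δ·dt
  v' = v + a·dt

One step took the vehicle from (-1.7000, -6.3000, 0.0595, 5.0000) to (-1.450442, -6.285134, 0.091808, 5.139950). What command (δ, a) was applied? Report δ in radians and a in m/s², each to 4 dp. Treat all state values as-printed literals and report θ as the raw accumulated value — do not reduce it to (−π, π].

a = (v'−v)/dt = (0.139950)/0.05 = 2.7990
Δθ = θ'−θ = 0.032308;  (v·dt/L) = 5.0000·0.05/1.6 = 0.156250
tan δ = Δθ·L/(v·dt) = 0.206771  →  δ = 0.2039

δ = 0.2039, a = 2.7990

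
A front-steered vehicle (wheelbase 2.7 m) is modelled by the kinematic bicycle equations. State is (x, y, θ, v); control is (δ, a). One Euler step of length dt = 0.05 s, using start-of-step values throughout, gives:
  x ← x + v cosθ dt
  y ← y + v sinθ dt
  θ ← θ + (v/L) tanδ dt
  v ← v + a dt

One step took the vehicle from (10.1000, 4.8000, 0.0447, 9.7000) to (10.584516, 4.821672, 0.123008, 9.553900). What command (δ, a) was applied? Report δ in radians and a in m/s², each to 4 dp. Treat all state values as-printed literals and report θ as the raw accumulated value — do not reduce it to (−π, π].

δ = 0.4111, a = -2.9220

a = (v'−v)/dt = (-0.146100)/0.05 = -2.9220
Δθ = θ'−θ = 0.078308;  (v·dt/L) = 9.7000·0.05/2.7 = 0.179630
tan δ = Δθ·L/(v·dt) = 0.435941  →  δ = 0.4111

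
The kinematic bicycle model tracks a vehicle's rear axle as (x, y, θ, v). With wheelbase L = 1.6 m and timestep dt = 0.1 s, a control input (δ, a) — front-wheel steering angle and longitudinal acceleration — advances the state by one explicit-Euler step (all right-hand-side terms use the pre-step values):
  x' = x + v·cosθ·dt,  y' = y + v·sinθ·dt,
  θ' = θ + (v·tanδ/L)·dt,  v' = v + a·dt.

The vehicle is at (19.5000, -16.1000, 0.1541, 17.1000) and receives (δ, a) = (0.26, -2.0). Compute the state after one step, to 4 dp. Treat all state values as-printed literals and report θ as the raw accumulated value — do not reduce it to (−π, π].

(21.1897, -15.8375, 0.4384, 16.9000)

x' = 19.5000 + 17.1000·cos(0.1541)·0.1 = 21.1897
y' = -16.1000 + 17.1000·sin(0.1541)·0.1 = -15.8375
θ' = 0.1541 + (17.1000/1.6)·tan(0.26)·0.1 = 0.4384
v' = 17.1000 − 2.0000·0.1 = 16.9000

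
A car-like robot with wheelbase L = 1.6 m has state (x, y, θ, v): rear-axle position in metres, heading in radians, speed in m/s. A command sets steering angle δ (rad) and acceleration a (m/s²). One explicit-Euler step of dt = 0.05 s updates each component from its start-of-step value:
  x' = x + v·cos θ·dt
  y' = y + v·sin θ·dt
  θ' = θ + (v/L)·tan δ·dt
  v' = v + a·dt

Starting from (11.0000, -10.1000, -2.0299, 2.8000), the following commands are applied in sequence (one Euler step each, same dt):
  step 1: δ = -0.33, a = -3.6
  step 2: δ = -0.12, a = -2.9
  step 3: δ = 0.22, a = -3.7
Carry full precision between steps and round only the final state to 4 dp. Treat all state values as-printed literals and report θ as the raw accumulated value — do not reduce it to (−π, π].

(10.8172, -10.4498, -2.0524, 2.2900)

after step 1 (δ=-0.33, a=-3.6): (10.937960, -10.225503, -2.059871, 2.620000)
after step 2 (δ=-0.12, a=-2.9): (10.876415, -10.341146, -2.069743, 2.475000)
after step 3 (δ=0.22, a=-3.7): (10.817200, -10.449809, -2.052448, 2.290000)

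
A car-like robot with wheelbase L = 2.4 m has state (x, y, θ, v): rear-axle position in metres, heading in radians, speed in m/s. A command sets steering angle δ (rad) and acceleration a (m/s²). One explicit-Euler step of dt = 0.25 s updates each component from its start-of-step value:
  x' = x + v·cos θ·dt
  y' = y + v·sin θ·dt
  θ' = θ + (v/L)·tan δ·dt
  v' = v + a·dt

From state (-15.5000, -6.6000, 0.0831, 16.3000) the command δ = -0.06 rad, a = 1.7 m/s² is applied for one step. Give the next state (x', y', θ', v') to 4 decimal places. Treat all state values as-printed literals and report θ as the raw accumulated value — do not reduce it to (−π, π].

x' = -15.5000 + 16.3000·cos(0.0831)·0.25 = -11.4391
y' = -6.6000 + 16.3000·sin(0.0831)·0.25 = -6.2618
θ' = 0.0831 + (16.3000/2.4)·tan(-0.06)·0.25 = -0.0189
v' = 16.3000 + 1.7000·0.25 = 16.7250

(-11.4391, -6.2618, -0.0189, 16.7250)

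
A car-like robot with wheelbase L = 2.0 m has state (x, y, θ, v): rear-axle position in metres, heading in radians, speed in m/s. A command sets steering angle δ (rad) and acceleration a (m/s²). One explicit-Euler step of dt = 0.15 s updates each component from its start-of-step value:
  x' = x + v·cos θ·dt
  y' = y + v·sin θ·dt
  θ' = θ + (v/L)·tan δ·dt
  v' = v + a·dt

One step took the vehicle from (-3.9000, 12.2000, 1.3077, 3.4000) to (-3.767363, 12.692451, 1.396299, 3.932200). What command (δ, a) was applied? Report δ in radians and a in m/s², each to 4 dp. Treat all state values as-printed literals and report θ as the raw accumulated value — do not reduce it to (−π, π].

a = (v'−v)/dt = (0.532200)/0.15 = 3.5480
Δθ = θ'−θ = 0.088599;  (v·dt/L) = 3.4000·0.15/2.0 = 0.255000
tan δ = Δθ·L/(v·dt) = 0.347447  →  δ = 0.3344

δ = 0.3344, a = 3.5480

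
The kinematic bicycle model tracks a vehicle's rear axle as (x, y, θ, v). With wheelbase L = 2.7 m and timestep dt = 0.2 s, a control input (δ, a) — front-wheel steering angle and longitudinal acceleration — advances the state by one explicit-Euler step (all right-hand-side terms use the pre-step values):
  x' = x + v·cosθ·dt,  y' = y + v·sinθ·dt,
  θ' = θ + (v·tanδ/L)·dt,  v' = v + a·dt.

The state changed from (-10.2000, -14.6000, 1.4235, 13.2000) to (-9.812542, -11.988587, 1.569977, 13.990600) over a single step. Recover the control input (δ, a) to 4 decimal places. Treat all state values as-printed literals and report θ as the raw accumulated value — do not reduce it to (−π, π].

a = (v'−v)/dt = (0.790600)/0.2 = 3.9530
Δθ = θ'−θ = 0.146477;  (v·dt/L) = 13.2000·0.2/2.7 = 0.977778
tan δ = Δθ·L/(v·dt) = 0.149806  →  δ = 0.1487

δ = 0.1487, a = 3.9530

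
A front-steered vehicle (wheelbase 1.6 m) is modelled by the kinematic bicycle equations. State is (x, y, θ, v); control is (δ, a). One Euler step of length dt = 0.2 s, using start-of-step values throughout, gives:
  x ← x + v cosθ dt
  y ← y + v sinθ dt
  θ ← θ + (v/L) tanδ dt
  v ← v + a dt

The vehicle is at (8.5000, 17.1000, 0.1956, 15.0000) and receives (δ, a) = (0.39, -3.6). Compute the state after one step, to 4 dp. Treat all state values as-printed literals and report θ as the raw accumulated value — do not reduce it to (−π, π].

x' = 8.5000 + 15.0000·cos(0.1956)·0.2 = 11.4428
y' = 17.1000 + 15.0000·sin(0.1956)·0.2 = 17.6831
θ' = 0.1956 + (15.0000/1.6)·tan(0.39)·0.2 = 0.9663
v' = 15.0000 − 3.6000·0.2 = 14.2800

(11.4428, 17.6831, 0.9663, 14.2800)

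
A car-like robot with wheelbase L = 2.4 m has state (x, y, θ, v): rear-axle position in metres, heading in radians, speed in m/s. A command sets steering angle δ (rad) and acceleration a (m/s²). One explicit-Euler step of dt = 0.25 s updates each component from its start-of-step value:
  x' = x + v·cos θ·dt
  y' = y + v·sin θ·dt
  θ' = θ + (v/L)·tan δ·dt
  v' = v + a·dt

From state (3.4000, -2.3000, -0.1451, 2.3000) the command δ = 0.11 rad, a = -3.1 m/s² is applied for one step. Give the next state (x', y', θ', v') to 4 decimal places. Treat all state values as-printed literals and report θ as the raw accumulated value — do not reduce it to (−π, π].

(3.9690, -2.3831, -0.1186, 1.5250)

x' = 3.4000 + 2.3000·cos(-0.1451)·0.25 = 3.9690
y' = -2.3000 + 2.3000·sin(-0.1451)·0.25 = -2.3831
θ' = -0.1451 + (2.3000/2.4)·tan(0.11)·0.25 = -0.1186
v' = 2.3000 − 3.1000·0.25 = 1.5250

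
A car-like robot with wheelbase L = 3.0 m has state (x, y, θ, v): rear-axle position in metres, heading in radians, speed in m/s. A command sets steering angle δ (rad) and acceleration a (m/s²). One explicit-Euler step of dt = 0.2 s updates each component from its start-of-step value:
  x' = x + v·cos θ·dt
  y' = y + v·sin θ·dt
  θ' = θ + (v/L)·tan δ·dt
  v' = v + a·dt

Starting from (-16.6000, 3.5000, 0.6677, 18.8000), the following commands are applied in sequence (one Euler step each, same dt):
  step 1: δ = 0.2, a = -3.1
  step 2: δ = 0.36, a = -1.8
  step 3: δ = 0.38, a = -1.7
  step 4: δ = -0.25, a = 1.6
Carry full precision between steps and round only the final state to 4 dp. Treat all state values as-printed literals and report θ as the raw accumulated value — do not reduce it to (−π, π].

after step 1 (δ=0.2, a=-3.1): (-13.647468, 5.828123, 0.921763, 18.180000)
after step 2 (δ=0.36, a=-1.8): (-11.449810, 8.724810, 1.377964, 17.820000)
after step 3 (δ=0.38, a=-1.7): (-10.766805, 12.222752, 1.852466, 17.480000)
after step 4 (δ=-0.25, a=1.6): (-11.738552, 15.580984, 1.554907, 17.800000)

(-11.7386, 15.5810, 1.5549, 17.8000)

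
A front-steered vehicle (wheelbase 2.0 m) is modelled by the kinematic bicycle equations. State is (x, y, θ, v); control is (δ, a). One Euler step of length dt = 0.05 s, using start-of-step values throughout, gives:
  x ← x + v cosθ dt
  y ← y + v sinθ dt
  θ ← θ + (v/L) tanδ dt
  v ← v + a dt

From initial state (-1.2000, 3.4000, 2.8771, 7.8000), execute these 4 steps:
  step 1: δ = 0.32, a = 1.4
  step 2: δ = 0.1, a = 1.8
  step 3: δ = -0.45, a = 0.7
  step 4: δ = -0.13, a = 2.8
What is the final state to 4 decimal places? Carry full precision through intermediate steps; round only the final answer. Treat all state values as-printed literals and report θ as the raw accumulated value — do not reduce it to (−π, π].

(-2.7383, 3.7604, 2.8392, 8.1350)

after step 1 (δ=0.32, a=1.4): (-1.576438, 3.501954, 2.941721, 7.870000)
after step 2 (δ=0.1, a=1.8): (-1.962104, 3.580081, 2.961462, 7.960000)
after step 3 (δ=-0.45, a=0.7): (-2.353665, 3.651386, 2.865334, 7.995000)
after step 4 (δ=-0.13, a=2.8): (-2.738257, 3.760421, 2.839203, 8.135000)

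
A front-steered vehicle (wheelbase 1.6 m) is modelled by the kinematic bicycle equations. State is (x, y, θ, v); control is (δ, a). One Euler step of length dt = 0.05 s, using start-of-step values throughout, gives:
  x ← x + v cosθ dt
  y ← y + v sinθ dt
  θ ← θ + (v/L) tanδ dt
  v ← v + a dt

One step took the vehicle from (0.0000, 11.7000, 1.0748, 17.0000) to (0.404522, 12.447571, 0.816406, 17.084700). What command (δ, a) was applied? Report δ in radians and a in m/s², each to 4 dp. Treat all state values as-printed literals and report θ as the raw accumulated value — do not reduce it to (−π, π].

δ = -0.4527, a = 1.6940

a = (v'−v)/dt = (0.084700)/0.05 = 1.6940
Δθ = θ'−θ = -0.258394;  (v·dt/L) = 17.0000·0.05/1.6 = 0.531250
tan δ = Δθ·L/(v·dt) = -0.486389  →  δ = -0.4527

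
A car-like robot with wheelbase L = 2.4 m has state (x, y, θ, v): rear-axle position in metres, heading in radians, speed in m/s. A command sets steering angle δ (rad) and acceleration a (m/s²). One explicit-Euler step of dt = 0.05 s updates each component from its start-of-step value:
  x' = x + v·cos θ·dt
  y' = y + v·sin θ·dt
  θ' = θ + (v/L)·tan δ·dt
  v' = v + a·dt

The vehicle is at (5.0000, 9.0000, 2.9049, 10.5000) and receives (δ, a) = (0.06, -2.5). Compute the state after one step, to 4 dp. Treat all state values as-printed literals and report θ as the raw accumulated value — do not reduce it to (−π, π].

x' = 5.0000 + 10.5000·cos(2.9049)·0.05 = 4.4896
y' = 9.0000 + 10.5000·sin(2.9049)·0.05 = 9.1231
θ' = 2.9049 + (10.5000/2.4)·tan(0.06)·0.05 = 2.9180
v' = 10.5000 − 2.5000·0.05 = 10.3750

(4.4896, 9.1231, 2.9180, 10.3750)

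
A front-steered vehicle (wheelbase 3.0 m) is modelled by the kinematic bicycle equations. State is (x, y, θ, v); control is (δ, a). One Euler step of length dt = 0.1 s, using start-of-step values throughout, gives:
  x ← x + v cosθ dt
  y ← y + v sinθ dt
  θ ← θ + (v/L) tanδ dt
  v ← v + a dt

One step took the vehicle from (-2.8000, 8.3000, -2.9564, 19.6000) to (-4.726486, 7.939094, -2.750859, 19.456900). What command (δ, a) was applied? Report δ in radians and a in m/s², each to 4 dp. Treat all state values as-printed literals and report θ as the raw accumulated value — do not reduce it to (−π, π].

a = (v'−v)/dt = (-0.143100)/0.1 = -1.4310
Δθ = θ'−θ = 0.205541;  (v·dt/L) = 19.6000·0.1/3.0 = 0.653333
tan δ = Δθ·L/(v·dt) = 0.314604  →  δ = 0.3048

δ = 0.3048, a = -1.4310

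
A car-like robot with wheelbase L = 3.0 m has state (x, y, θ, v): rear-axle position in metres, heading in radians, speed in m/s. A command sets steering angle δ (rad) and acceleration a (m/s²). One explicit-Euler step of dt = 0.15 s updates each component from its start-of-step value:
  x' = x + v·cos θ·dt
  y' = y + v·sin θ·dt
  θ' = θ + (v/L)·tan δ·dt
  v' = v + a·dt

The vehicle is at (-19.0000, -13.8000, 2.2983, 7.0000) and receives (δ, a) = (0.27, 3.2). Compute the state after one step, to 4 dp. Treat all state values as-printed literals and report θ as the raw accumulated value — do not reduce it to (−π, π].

(-19.6983, -13.0158, 2.3952, 7.4800)

x' = -19.0000 + 7.0000·cos(2.2983)·0.15 = -19.6983
y' = -13.8000 + 7.0000·sin(2.2983)·0.15 = -13.0158
θ' = 2.2983 + (7.0000/3.0)·tan(0.27)·0.15 = 2.3952
v' = 7.0000 + 3.2000·0.15 = 7.4800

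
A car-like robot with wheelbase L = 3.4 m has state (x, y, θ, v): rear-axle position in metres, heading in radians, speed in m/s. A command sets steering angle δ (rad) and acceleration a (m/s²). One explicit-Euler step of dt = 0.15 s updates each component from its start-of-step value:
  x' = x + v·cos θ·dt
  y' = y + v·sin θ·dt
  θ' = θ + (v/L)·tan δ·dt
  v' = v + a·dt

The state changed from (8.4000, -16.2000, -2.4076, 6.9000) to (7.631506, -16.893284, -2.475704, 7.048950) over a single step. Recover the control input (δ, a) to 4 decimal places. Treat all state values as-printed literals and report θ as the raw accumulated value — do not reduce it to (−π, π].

a = (v'−v)/dt = (0.148950)/0.15 = 0.9930
Δθ = θ'−θ = -0.068104;  (v·dt/L) = 6.9000·0.15/3.4 = 0.304412
tan δ = Δθ·L/(v·dt) = -0.223723  →  δ = -0.2201

δ = -0.2201, a = 0.9930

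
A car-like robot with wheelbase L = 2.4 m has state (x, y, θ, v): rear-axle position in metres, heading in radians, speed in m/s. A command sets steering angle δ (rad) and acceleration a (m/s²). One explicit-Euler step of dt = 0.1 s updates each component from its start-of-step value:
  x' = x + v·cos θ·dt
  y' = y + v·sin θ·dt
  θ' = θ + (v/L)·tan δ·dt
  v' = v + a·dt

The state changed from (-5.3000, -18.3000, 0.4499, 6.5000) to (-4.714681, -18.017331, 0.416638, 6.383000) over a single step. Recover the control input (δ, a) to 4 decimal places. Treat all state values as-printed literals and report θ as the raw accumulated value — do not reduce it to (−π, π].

a = (v'−v)/dt = (-0.117000)/0.1 = -1.1700
Δθ = θ'−θ = -0.033262;  (v·dt/L) = 6.5000·0.1/2.4 = 0.270833
tan δ = Δθ·L/(v·dt) = -0.122814  →  δ = -0.1222

δ = -0.1222, a = -1.1700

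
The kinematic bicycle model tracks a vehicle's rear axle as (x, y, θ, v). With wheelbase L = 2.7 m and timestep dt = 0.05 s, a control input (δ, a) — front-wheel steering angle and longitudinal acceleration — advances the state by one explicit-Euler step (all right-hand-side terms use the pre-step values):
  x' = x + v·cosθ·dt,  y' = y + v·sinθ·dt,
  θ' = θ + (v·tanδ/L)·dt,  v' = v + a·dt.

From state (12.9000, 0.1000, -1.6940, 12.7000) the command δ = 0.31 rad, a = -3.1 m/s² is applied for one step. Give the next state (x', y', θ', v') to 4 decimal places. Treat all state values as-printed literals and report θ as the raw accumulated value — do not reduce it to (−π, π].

(12.8220, -0.5302, -1.6187, 12.5450)

x' = 12.9000 + 12.7000·cos(-1.6940)·0.05 = 12.8220
y' = 0.1000 + 12.7000·sin(-1.6940)·0.05 = -0.5302
θ' = -1.6940 + (12.7000/2.7)·tan(0.31)·0.05 = -1.6187
v' = 12.7000 − 3.1000·0.05 = 12.5450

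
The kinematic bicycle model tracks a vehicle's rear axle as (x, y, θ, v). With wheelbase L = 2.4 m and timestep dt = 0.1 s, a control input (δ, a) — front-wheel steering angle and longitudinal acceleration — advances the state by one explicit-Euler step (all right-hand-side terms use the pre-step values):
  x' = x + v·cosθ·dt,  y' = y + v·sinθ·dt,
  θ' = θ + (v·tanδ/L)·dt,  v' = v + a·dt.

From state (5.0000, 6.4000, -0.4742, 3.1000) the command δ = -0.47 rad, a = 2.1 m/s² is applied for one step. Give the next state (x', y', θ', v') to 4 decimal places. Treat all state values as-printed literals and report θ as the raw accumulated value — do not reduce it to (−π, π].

x' = 5.0000 + 3.1000·cos(-0.4742)·0.1 = 5.2758
y' = 6.4000 + 3.1000·sin(-0.4742)·0.1 = 6.2584
θ' = -0.4742 + (3.1000/2.4)·tan(-0.47)·0.1 = -0.5398
v' = 3.1000 + 2.1000·0.1 = 3.3100

(5.2758, 6.2584, -0.5398, 3.3100)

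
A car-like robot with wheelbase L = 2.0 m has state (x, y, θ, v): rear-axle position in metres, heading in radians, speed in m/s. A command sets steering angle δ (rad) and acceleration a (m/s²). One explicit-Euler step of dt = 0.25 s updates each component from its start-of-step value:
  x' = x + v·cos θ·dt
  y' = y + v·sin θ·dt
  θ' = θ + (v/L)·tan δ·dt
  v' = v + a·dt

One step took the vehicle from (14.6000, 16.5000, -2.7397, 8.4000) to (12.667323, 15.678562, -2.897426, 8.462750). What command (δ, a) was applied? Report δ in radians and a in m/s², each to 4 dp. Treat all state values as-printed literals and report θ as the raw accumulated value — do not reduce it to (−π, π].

δ = -0.1491, a = 0.2510

a = (v'−v)/dt = (0.062750)/0.25 = 0.2510
Δθ = θ'−θ = -0.157726;  (v·dt/L) = 8.4000·0.25/2.0 = 1.050000
tan δ = Δθ·L/(v·dt) = -0.150215  →  δ = -0.1491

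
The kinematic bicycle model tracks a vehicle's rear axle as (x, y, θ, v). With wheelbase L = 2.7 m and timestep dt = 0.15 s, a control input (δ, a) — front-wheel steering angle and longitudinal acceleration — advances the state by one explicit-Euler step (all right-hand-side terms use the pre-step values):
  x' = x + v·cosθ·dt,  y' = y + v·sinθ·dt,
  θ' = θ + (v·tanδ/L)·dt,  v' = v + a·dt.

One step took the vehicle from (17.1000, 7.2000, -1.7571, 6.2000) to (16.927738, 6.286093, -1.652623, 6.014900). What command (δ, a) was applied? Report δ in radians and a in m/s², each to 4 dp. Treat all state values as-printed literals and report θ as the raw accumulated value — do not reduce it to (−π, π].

a = (v'−v)/dt = (-0.185100)/0.15 = -1.2340
Δθ = θ'−θ = 0.104477;  (v·dt/L) = 6.2000·0.15/2.7 = 0.344444
tan δ = Δθ·L/(v·dt) = 0.303320  →  δ = 0.2945

δ = 0.2945, a = -1.2340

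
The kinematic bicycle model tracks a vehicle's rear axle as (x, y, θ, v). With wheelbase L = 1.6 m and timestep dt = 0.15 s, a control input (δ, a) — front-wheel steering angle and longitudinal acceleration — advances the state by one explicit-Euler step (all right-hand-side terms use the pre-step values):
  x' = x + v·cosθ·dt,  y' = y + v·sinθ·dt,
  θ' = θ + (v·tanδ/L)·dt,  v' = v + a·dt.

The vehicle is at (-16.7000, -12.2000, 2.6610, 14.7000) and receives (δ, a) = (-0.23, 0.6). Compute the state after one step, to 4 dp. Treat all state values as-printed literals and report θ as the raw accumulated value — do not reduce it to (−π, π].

x' = -16.7000 + 14.7000·cos(2.6610)·0.15 = -18.6552
y' = -12.2000 + 14.7000·sin(2.6610)·0.15 = -11.1806
θ' = 2.6610 + (14.7000/1.6)·tan(-0.23)·0.15 = 2.3383
v' = 14.7000 + 0.6000·0.15 = 14.7900

(-18.6552, -11.1806, 2.3383, 14.7900)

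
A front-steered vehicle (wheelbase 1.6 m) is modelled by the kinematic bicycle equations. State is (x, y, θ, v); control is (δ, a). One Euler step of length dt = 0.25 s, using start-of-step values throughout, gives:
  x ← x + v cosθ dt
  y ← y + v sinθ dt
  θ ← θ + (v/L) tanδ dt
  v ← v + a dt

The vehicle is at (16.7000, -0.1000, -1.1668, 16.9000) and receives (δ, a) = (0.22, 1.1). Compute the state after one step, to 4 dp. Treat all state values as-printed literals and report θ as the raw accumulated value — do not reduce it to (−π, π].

(18.3608, -3.9849, -0.5763, 17.1750)

x' = 16.7000 + 16.9000·cos(-1.1668)·0.25 = 18.3608
y' = -0.1000 + 16.9000·sin(-1.1668)·0.25 = -3.9849
θ' = -1.1668 + (16.9000/1.6)·tan(0.22)·0.25 = -0.5763
v' = 16.9000 + 1.1000·0.25 = 17.1750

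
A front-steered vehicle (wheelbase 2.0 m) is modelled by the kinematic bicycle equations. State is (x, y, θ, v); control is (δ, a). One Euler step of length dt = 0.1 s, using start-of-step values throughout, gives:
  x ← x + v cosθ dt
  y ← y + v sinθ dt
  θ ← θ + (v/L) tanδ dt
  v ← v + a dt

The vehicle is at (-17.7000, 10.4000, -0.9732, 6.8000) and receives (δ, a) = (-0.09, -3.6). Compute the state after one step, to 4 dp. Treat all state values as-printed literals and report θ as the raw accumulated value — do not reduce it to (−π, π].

x' = -17.7000 + 6.8000·cos(-0.9732)·0.1 = -17.3174
y' = 10.4000 + 6.8000·sin(-0.9732)·0.1 = 9.8379
θ' = -0.9732 + (6.8000/2.0)·tan(-0.09)·0.1 = -1.0039
v' = 6.8000 − 3.6000·0.1 = 6.4400

(-17.3174, 9.8379, -1.0039, 6.4400)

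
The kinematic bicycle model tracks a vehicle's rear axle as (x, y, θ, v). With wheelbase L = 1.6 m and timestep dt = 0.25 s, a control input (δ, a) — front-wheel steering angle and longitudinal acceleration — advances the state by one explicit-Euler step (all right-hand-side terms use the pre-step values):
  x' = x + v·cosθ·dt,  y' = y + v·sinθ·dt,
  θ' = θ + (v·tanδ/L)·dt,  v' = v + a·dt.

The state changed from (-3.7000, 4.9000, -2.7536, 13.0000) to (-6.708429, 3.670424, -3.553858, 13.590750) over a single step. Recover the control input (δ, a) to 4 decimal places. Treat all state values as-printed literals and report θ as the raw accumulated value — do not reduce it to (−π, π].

a = (v'−v)/dt = (0.590750)/0.25 = 2.3630
Δθ = θ'−θ = -0.800258;  (v·dt/L) = 13.0000·0.25/1.6 = 2.031250
tan δ = Δθ·L/(v·dt) = -0.393973  →  δ = -0.3753

δ = -0.3753, a = 2.3630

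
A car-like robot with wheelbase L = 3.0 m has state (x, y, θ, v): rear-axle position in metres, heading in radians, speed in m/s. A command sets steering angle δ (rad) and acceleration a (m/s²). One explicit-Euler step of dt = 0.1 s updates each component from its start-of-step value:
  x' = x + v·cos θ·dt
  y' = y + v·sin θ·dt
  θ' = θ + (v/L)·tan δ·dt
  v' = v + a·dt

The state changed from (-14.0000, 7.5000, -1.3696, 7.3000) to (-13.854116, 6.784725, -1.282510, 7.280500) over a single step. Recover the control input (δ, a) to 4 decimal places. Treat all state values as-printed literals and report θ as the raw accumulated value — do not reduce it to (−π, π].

δ = 0.3437, a = -0.1950

a = (v'−v)/dt = (-0.019500)/0.1 = -0.1950
Δθ = θ'−θ = 0.087090;  (v·dt/L) = 7.3000·0.1/3.0 = 0.243333
tan δ = Δθ·L/(v·dt) = 0.357904  →  δ = 0.3437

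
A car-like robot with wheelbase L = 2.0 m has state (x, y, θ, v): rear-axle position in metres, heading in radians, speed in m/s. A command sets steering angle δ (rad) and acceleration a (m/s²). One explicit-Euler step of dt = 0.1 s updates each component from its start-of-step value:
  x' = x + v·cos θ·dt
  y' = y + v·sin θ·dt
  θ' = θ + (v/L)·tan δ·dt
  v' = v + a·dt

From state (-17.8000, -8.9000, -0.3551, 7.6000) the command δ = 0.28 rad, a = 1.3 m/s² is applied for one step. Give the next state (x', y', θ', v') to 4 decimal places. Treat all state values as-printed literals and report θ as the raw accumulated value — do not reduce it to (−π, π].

x' = -17.8000 + 7.6000·cos(-0.3551)·0.1 = -17.0874
y' = -8.9000 + 7.6000·sin(-0.3551)·0.1 = -9.1642
θ' = -0.3551 + (7.6000/2.0)·tan(0.28)·0.1 = -0.2458
v' = 7.6000 + 1.3000·0.1 = 7.7300

(-17.0874, -9.1642, -0.2458, 7.7300)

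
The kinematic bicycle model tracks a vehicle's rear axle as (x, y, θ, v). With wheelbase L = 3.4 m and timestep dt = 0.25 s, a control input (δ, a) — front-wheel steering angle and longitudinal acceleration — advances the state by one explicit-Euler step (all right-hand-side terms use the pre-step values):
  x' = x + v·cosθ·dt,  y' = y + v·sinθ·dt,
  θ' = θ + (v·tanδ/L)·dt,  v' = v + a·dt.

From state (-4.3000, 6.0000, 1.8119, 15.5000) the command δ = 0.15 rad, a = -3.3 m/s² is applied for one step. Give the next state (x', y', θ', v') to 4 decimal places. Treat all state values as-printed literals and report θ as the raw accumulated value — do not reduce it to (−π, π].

x' = -4.3000 + 15.5000·cos(1.8119)·0.25 = -5.2253
y' = 6.0000 + 15.5000·sin(1.8119)·0.25 = 9.7629
θ' = 1.8119 + (15.5000/3.4)·tan(0.15)·0.25 = 1.9841
v' = 15.5000 − 3.3000·0.25 = 14.6750

(-5.2253, 9.7629, 1.9841, 14.6750)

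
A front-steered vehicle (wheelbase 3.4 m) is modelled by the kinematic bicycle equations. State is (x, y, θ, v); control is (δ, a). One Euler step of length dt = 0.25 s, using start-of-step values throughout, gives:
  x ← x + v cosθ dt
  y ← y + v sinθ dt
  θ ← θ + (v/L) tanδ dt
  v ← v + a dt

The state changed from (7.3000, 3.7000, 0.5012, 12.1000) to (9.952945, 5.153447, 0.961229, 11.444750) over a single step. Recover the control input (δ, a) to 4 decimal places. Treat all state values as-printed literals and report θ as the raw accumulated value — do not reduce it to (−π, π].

a = (v'−v)/dt = (-0.655250)/0.25 = -2.6210
Δθ = θ'−θ = 0.460029;  (v·dt/L) = 12.1000·0.25/3.4 = 0.889706
tan δ = Δθ·L/(v·dt) = 0.517057  →  δ = 0.4772

δ = 0.4772, a = -2.6210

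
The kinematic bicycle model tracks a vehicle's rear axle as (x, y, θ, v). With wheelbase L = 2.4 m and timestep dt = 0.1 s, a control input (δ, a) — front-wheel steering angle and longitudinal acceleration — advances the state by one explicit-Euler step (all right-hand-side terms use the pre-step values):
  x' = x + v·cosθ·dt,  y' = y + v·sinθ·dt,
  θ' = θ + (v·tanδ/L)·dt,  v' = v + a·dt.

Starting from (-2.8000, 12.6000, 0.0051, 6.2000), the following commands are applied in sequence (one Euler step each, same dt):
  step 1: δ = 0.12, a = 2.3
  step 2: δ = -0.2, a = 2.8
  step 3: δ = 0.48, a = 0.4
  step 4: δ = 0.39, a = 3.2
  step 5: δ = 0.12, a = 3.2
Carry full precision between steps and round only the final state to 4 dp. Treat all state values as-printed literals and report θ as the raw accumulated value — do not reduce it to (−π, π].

after step 1 (δ=0.12, a=2.3): (-2.180008, 12.603162, 0.036250, 6.430000)
after step 2 (δ=-0.2, a=2.8): (-1.537430, 12.626465, -0.018060, 6.710000)
after step 3 (δ=0.48, a=0.4): (-0.866540, 12.614348, 0.127494, 6.750000)
after step 4 (δ=0.39, a=3.2): (-0.197018, 12.700174, 0.243104, 7.070000)
after step 5 (δ=0.12, a=3.2): (0.489193, 12.870360, 0.278624, 7.390000)

(0.4892, 12.8704, 0.2786, 7.3900)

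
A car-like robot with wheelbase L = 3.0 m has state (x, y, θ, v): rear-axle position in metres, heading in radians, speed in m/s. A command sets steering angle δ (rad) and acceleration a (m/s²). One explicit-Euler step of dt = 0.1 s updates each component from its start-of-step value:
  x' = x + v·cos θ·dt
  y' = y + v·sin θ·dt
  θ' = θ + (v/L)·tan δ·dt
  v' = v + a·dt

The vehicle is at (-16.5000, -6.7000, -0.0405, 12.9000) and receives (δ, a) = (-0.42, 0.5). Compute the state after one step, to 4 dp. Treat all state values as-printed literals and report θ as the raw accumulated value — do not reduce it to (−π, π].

x' = -16.5000 + 12.9000·cos(-0.0405)·0.1 = -15.2111
y' = -6.7000 + 12.9000·sin(-0.0405)·0.1 = -6.7522
θ' = -0.0405 + (12.9000/3.0)·tan(-0.42)·0.1 = -0.2325
v' = 12.9000 + 0.5000·0.1 = 12.9500

(-15.2111, -6.7522, -0.2325, 12.9500)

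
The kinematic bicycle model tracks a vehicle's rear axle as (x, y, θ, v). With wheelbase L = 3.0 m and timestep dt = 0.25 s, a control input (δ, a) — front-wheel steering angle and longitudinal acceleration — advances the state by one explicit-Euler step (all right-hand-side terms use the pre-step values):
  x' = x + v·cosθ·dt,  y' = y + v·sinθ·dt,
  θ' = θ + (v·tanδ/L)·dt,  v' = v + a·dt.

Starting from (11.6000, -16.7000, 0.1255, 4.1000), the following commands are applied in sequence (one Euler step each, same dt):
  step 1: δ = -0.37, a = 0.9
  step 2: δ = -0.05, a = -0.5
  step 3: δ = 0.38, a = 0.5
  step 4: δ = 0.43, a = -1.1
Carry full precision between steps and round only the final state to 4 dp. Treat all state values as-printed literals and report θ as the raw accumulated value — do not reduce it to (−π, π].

after step 1 (δ=-0.37, a=0.9): (12.616939, -16.571700, -0.007020, 4.325000)
after step 2 (δ=-0.05, a=-0.5): (13.698162, -16.579290, -0.025056, 4.200000)
after step 3 (δ=0.38, a=0.5): (14.747832, -16.605596, 0.114739, 4.325000)
after step 4 (δ=0.43, a=-1.1): (15.821973, -16.481807, 0.280033, 4.050000)

(15.8220, -16.4818, 0.2800, 4.0500)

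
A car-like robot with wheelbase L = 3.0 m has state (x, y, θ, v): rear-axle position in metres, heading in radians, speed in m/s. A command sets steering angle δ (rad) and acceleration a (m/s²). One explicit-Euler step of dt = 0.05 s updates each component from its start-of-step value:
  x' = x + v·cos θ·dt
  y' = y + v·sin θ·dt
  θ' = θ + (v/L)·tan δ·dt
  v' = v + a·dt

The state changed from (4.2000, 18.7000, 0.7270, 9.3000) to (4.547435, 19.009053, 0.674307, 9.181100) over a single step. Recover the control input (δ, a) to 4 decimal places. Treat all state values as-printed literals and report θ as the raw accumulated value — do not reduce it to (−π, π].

δ = -0.3277, a = -2.3780

a = (v'−v)/dt = (-0.118900)/0.05 = -2.3780
Δθ = θ'−θ = -0.052693;  (v·dt/L) = 9.3000·0.05/3.0 = 0.155000
tan δ = Δθ·L/(v·dt) = -0.339955  →  δ = -0.3277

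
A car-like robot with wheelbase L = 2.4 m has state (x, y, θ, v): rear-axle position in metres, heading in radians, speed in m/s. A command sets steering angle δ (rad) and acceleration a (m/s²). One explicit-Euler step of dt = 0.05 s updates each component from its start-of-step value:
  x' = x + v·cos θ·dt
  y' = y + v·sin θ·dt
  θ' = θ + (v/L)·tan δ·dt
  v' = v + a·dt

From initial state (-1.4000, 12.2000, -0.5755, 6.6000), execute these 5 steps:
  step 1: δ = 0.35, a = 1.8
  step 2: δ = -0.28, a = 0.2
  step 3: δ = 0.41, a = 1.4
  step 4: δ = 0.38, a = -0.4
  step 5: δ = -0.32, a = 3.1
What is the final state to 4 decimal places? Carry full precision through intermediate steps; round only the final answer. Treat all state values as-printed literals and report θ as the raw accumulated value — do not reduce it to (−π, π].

(0.0495, 11.3632, -0.4950, 6.9050)

after step 1 (δ=0.35, a=1.8): (-1.123156, 12.020396, -0.525309, 6.690000)
after step 2 (δ=-0.28, a=0.2): (-0.833757, 11.852651, -0.565386, 6.700000)
after step 3 (δ=0.41, a=1.4): (-0.550889, 11.673177, -0.504719, 6.770000)
after step 4 (δ=0.38, a=-0.4): (-0.254597, 11.509492, -0.448385, 6.750000)
after step 5 (δ=-0.32, a=3.1): (0.049541, 11.363182, -0.494987, 6.905000)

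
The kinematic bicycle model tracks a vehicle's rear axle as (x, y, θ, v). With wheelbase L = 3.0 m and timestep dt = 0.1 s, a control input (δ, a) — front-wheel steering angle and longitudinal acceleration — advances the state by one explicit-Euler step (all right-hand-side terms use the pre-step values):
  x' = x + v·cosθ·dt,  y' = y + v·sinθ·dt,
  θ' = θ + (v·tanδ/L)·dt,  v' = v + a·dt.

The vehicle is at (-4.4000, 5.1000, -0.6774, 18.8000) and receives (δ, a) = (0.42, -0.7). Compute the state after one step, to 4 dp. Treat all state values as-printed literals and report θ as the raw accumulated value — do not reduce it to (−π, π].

x' = -4.4000 + 18.8000·cos(-0.6774)·0.1 = -2.9351
y' = 5.1000 + 18.8000·sin(-0.6774)·0.1 = 3.9217
θ' = -0.6774 + (18.8000/3.0)·tan(0.42)·0.1 = -0.3975
v' = 18.8000 − 0.7000·0.1 = 18.7300

(-2.9351, 3.9217, -0.3975, 18.7300)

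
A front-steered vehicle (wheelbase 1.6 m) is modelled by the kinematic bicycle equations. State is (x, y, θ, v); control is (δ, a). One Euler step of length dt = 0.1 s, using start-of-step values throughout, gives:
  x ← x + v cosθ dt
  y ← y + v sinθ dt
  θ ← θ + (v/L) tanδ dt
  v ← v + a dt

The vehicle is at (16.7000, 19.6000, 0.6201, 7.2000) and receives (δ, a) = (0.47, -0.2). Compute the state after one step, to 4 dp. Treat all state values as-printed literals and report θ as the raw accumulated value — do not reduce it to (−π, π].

(17.2860, 20.0184, 0.8487, 7.1800)

x' = 16.7000 + 7.2000·cos(0.6201)·0.1 = 17.2860
y' = 19.6000 + 7.2000·sin(0.6201)·0.1 = 20.0184
θ' = 0.6201 + (7.2000/1.6)·tan(0.47)·0.1 = 0.8487
v' = 7.2000 − 0.2000·0.1 = 7.1800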